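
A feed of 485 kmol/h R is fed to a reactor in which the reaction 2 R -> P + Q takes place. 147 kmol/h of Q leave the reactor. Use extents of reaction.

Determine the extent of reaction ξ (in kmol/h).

ξ = 147 kmol/h

For Q: n = n₀ + 1ξ → 147 = 0 + 1ξ, giving ξ = 147 kmol/h.
Outlet amounts (n = n₀ + ν ξ):
  R: 485 − 2(147) = 191
  P: 0 + 1(147) = 147
  Q: 0 + 1(147) = 147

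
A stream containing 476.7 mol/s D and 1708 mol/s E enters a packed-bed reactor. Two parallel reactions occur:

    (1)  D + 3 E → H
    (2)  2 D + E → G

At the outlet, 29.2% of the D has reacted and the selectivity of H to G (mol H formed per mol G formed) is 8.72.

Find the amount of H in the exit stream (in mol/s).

Conversion of D: D consumed = 0.292 × 476.7 = 139.2 mol/s = 1ξ₁ + 2ξ₂.
Selectivity: 1ξ₁ / (1ξ₂) = 8.72 → ξ₁ = 8.72 ξ₂.
Substitute: (1·8.72 + 2) ξ₂ = 139.2 → ξ₂ = 12.98 mol/s, ξ₁ = 113.2 mol/s.
Outlet amounts (n = n₀ + Σ ν·ξ):
  D: 476.7 − 1(113.2) − 2(12.98) = 337.5
  E: 1708 − 3(113.2) − 1(12.98) = 1355
  H: 0 + 1(113.2) = 113.2
  G: 0 + 1(12.98) = 12.98

113 mol/s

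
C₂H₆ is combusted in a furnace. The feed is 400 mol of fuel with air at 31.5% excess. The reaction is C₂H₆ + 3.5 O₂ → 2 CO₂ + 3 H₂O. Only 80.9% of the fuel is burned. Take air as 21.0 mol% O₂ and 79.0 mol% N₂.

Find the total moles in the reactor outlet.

Stoichiometric O₂ = 3.5 × 400 = 1400 mol; O₂ fed = 1400 × 1.315 = 1841 mol.
N₂ fed = 1841 × 79/21 = 6926 mol.
Fuel reacted = 0.809 × 400 → ξ = 323.6 mol.
Outlet (n = n₀ + ν ξ):
  C₂H₆: 400 − 1(323.6) = 76.4
  O₂: 1841 − 3.5(323.6) = 708.4
  N₂: 6926 (inert)
  CO₂: 0 + 2(323.6) = 647.2
  H₂O: 0 + 3(323.6) = 970.8
Total out = 76.4 + 708.4 + 6926 + 647.2 + 970.8 = 9328 mol.

9330 mol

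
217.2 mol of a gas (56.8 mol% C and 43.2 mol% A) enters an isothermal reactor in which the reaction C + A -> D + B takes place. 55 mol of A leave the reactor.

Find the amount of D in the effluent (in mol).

38.8 mol

For A: n = n₀ − 1ξ → 55 = 93.83 − 1ξ, giving ξ = 38.83 mol.
Outlet amounts (n = n₀ + ν ξ):
  C: 123.4 − 1(38.83) = 84.54
  A: 93.83 − 1(38.83) = 55
  D: 0 + 1(38.83) = 38.83
  B: 0 + 1(38.83) = 38.83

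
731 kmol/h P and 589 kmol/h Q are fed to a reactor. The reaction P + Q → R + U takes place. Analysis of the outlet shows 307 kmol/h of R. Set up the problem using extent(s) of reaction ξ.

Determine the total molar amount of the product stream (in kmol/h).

1320 kmol/h

For R: n = n₀ + 1ξ → 307 = 0 + 1ξ, giving ξ = 307 kmol/h.
Outlet amounts (n = n₀ + ν ξ):
  P: 731 − 1(307) = 424
  Q: 589 − 1(307) = 282
  R: 0 + 1(307) = 307
  U: 0 + 1(307) = 307
Total out = 424 + 282 + 307 + 307 = 1320 kmol/h.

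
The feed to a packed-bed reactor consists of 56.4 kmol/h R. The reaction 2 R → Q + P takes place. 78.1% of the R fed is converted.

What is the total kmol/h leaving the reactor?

56.4 kmol/h

R reacted = 0.781 × 56.4 = 44.05 kmol/h; ν_R = −2, so ξ = 44.05/2 = 22.02 kmol/h.
Outlet amounts (n = n₀ + ν ξ):
  R: 56.4 − 2(22.02) = 12.35
  Q: 0 + 1(22.02) = 22.02
  P: 0 + 1(22.02) = 22.02
Total out = 12.35 + 22.02 + 22.02 = 56.4 kmol/h.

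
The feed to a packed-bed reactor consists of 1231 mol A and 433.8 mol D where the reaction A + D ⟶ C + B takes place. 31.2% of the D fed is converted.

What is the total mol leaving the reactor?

D reacted = 0.312 × 433.8 = 135.3 mol; ν_D = −1, so ξ = 135.3/1 = 135.3 mol.
Outlet amounts (n = n₀ + ν ξ):
  A: 1231 − 1(135.3) = 1096
  D: 433.8 − 1(135.3) = 298.5
  C: 0 + 1(135.3) = 135.3
  B: 0 + 1(135.3) = 135.3
Total out = 1096 + 298.5 + 135.3 + 135.3 = 1665 mol.

1660 mol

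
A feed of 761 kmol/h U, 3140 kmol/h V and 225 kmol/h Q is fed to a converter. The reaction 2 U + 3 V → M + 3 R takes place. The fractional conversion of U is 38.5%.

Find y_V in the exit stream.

0.679

U reacted = 0.385 × 761 = 293 kmol/h; ν_U = −2, so ξ = 293/2 = 146.5 kmol/h.
Outlet amounts (n = n₀ + ν ξ):
  U: 761 − 2(146.5) = 468
  V: 3140 − 3(146.5) = 2701
  M: 0 + 1(146.5) = 146.5
  R: 0 + 3(146.5) = 439.5
  Q: 225 (inert)
Total out = 3980 kmol/h; y_V = 2701 / 3980 = 0.6786.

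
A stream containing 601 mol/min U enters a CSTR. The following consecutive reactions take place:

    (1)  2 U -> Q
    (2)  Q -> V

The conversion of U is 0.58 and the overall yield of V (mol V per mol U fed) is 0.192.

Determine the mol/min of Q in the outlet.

58.9 mol/min

Conversion of U: U consumed = 2ξ₁ = 0.58 × 601 → ξ₁ = 174.3 mol/min.
Yield of V: 1ξ₂ / 601 = 0.192 → ξ₂ = 115.4 mol/min.
Outlet amounts (n = n₀ + Σ ν·ξ):
  U: 601 − 2(174.3) = 252.4
  Q: 0 + 1(174.3) − 1(115.4) = 58.9
  V: 0 + 1(115.4) = 115.4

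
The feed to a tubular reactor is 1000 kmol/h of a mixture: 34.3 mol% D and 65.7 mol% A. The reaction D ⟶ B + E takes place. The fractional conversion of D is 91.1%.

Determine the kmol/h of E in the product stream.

312 kmol/h

D reacted = 0.911 × 343 = 312.5 kmol/h; ν_D = −1, so ξ = 312.5/1 = 312.5 kmol/h.
Outlet amounts (n = n₀ + ν ξ):
  D: 343 − 1(312.5) = 30.53
  B: 0 + 1(312.5) = 312.5
  E: 0 + 1(312.5) = 312.5
  A: 657 (inert)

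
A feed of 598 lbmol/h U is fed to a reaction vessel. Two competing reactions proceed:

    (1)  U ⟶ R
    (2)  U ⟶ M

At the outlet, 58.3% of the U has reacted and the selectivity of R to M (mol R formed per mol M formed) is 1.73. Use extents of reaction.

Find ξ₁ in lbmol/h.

ξ₁ = 221 lbmol/h

Conversion of U: U consumed = 0.583 × 598 = 348.6 lbmol/h = 1ξ₁ + 1ξ₂.
Selectivity: 1ξ₁ / (1ξ₂) = 1.73 → ξ₁ = 1.73 ξ₂.
Substitute: (1·1.73 + 1) ξ₂ = 348.6 → ξ₂ = 127.7 lbmol/h, ξ₁ = 220.9 lbmol/h.
Outlet amounts (n = n₀ + Σ ν·ξ):
  U: 598 − 1(220.9) − 1(127.7) = 249.4
  R: 0 + 1(220.9) = 220.9
  M: 0 + 1(127.7) = 127.7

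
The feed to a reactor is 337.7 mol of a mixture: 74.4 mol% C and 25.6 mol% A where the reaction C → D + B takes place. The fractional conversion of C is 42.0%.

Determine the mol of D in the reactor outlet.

C reacted = 0.42 × 251.2 = 105.5 mol; ν_C = −1, so ξ = 105.5/1 = 105.5 mol.
Outlet amounts (n = n₀ + ν ξ):
  C: 251.2 − 1(105.5) = 145.7
  D: 0 + 1(105.5) = 105.5
  B: 0 + 1(105.5) = 105.5
  A: 86.45 (inert)

106 mol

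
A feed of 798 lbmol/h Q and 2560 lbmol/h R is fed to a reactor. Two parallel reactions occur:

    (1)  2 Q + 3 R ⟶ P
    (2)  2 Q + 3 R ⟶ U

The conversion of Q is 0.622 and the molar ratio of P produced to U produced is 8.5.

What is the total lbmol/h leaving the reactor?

Conversion of Q: Q consumed = 0.622 × 798 = 496.4 lbmol/h = 2ξ₁ + 2ξ₂.
Selectivity: 1ξ₁ / (1ξ₂) = 8.5 → ξ₁ = 8.5 ξ₂.
Substitute: (2·8.5 + 2) ξ₂ = 496.4 → ξ₂ = 26.12 lbmol/h, ξ₁ = 222.1 lbmol/h.
Outlet amounts (n = n₀ + Σ ν·ξ):
  Q: 798 − 2(222.1) − 2(26.12) = 301.6
  R: 2560 − 3(222.1) − 3(26.12) = 1815
  P: 0 + 1(222.1) = 222.1
  U: 0 + 1(26.12) = 26.12
Total out = 301.6 + 1815 + 222.1 + 26.12 = 2365 lbmol/h.

2370 lbmol/h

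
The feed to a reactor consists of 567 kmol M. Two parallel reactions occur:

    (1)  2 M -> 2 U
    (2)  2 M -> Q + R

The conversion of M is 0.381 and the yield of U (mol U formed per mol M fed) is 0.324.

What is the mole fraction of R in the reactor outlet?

Yield of U: 2ξ₁ / 567 = 0.324 → ξ₁ = 91.85 kmol.
Conversion of M: 2ξ₁ + 2ξ₂ = 0.381 × 567 = 216 → ξ₂ = 16.16 kmol.
Outlet amounts (n = n₀ + Σ ν·ξ):
  M: 567 − 2(91.85) − 2(16.16) = 351
  U: 0 + 2(91.85) = 183.7
  Q: 0 + 1(16.16) = 16.16
  R: 0 + 1(16.16) = 16.16
Total out = 567 kmol; y_R = 16.16 / 567 = 0.0285.

0.0285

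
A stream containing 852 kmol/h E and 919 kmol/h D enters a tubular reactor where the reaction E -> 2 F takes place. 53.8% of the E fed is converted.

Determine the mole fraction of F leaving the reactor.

E reacted = 0.538 × 852 = 458.4 kmol/h; ν_E = −1, so ξ = 458.4/1 = 458.4 kmol/h.
Outlet amounts (n = n₀ + ν ξ):
  E: 852 − 1(458.4) = 393.6
  F: 0 + 2(458.4) = 916.8
  D: 919 (inert)
Total out = 2229 kmol/h; y_F = 916.8 / 2229 = 0.4112.

0.411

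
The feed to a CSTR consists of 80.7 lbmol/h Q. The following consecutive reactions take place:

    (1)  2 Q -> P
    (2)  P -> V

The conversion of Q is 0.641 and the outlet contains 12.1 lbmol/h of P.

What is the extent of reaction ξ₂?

ξ₂ = 13.8 lbmol/h

Conversion of Q: Q consumed = 2ξ₁ = 0.641 × 80.7 → ξ₁ = 25.86 lbmol/h.
P balance: n_P = 0 + 1ξ₁ − 1ξ₂ = 12.1 → ξ₂ = (1·25.86 − 12.1)/1 = 13.76 lbmol/h.
Outlet amounts (n = n₀ + Σ ν·ξ):
  Q: 80.7 − 2(25.86) = 28.97
  P: 0 + 1(25.86) − 1(13.76) = 12.1
  V: 0 + 1(13.76) = 13.76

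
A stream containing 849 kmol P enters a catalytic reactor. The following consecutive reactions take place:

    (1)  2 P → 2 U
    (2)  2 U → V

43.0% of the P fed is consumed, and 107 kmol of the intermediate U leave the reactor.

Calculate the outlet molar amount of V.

129 kmol

Conversion of P: P consumed = 2ξ₁ = 0.43 × 849 → ξ₁ = 182.5 kmol.
U balance: n_U = 0 + 2ξ₁ − 2ξ₂ = 107 → ξ₂ = (2·182.5 − 107)/2 = 129 kmol.
Outlet amounts (n = n₀ + Σ ν·ξ):
  P: 849 − 2(182.5) = 483.9
  U: 0 + 2(182.5) − 2(129) = 107
  V: 0 + 1(129) = 129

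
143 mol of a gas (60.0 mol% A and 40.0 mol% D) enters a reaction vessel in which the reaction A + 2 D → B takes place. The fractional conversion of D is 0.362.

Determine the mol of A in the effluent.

D reacted = 0.362 × 57.2 = 20.71 mol; ν_D = −2, so ξ = 20.71/2 = 10.35 mol.
Outlet amounts (n = n₀ + ν ξ):
  A: 85.8 − 1(10.35) = 75.45
  D: 57.2 − 2(10.35) = 36.49
  B: 0 + 1(10.35) = 10.35

75.4 mol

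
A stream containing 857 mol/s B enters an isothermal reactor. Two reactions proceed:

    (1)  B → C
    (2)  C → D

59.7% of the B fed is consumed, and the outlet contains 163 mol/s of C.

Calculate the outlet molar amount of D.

Conversion of B: B consumed = 1ξ₁ = 0.597 × 857 → ξ₁ = 511.6 mol/s.
C balance: n_C = 0 + 1ξ₁ − 1ξ₂ = 163 → ξ₂ = (1·511.6 − 163)/1 = 348.6 mol/s.
Outlet amounts (n = n₀ + Σ ν·ξ):
  B: 857 − 1(511.6) = 345.4
  C: 0 + 1(511.6) − 1(348.6) = 163
  D: 0 + 1(348.6) = 348.6

349 mol/s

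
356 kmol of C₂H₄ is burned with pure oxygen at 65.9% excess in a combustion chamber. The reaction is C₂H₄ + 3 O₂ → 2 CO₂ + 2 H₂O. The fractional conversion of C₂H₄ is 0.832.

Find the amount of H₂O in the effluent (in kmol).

Stoichiometric O₂ = 3 × 356 = 1068 kmol; O₂ fed = 1068 × 1.659 = 1772 kmol.
Fuel reacted = 0.832 × 356 → ξ = 296.2 kmol.
Outlet (n = n₀ + ν ξ):
  C₂H₄: 356 − 1(296.2) = 59.81
  O₂: 1772 − 3(296.2) = 883.2
  CO₂: 0 + 2(296.2) = 592.4
  H₂O: 0 + 2(296.2) = 592.4

592 kmol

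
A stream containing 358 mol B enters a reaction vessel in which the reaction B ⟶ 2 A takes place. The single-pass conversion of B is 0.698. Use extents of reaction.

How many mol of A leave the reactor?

500 mol

B reacted = 0.698 × 358 = 249.9 mol; ν_B = −1, so ξ = 249.9/1 = 249.9 mol.
Outlet amounts (n = n₀ + ν ξ):
  B: 358 − 1(249.9) = 108.1
  A: 0 + 2(249.9) = 499.8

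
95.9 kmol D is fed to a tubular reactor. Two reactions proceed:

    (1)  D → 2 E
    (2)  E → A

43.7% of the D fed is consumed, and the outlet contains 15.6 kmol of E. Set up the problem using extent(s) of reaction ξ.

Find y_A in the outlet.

Conversion of D: D consumed = 1ξ₁ = 0.437 × 95.9 → ξ₁ = 41.91 kmol.
E balance: n_E = 0 + 2ξ₁ − 1ξ₂ = 15.6 → ξ₂ = (2·41.91 − 15.6)/1 = 68.22 kmol.
Outlet amounts (n = n₀ + Σ ν·ξ):
  D: 95.9 − 1(41.91) = 53.99
  E: 0 + 2(41.91) − 1(68.22) = 15.6
  A: 0 + 1(68.22) = 68.22
Total out = 137.8 kmol; y_A = 68.22 / 137.8 = 0.495.

0.495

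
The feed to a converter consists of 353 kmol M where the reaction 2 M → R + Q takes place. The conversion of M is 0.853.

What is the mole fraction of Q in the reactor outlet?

M reacted = 0.853 × 353 = 301.1 kmol; ν_M = −2, so ξ = 301.1/2 = 150.6 kmol.
Outlet amounts (n = n₀ + ν ξ):
  M: 353 − 2(150.6) = 51.89
  R: 0 + 1(150.6) = 150.6
  Q: 0 + 1(150.6) = 150.6
Total out = 353 kmol; y_Q = 150.6 / 353 = 0.4265.

0.426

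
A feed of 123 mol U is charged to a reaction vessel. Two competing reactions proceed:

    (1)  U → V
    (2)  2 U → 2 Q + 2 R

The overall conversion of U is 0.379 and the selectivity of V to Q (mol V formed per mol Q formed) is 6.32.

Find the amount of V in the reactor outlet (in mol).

40.2 mol

Conversion of U: U consumed = 0.379 × 123 = 46.62 mol = 1ξ₁ + 2ξ₂.
Selectivity: 1ξ₁ / (2ξ₂) = 6.32 → ξ₁ = 12.64 ξ₂.
Substitute: (1·12.64 + 2) ξ₂ = 46.62 → ξ₂ = 3.184 mol, ξ₁ = 40.25 mol.
Outlet amounts (n = n₀ + Σ ν·ξ):
  U: 123 − 1(40.25) − 2(3.184) = 76.38
  V: 0 + 1(40.25) = 40.25
  Q: 0 + 2(3.184) = 6.368
  R: 0 + 2(3.184) = 6.368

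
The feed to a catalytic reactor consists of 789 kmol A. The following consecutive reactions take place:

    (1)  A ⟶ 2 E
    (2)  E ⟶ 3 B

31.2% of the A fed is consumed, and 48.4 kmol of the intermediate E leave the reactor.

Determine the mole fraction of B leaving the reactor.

0.693

Conversion of A: A consumed = 1ξ₁ = 0.312 × 789 → ξ₁ = 246.2 kmol.
E balance: n_E = 0 + 2ξ₁ − 1ξ₂ = 48.4 → ξ₂ = (2·246.2 − 48.4)/1 = 443.9 kmol.
Outlet amounts (n = n₀ + Σ ν·ξ):
  A: 789 − 1(246.2) = 542.8
  E: 0 + 2(246.2) − 1(443.9) = 48.4
  B: 0 + 3(443.9) = 1332
Total out = 1923 kmol; y_B = 1332 / 1923 = 0.6926.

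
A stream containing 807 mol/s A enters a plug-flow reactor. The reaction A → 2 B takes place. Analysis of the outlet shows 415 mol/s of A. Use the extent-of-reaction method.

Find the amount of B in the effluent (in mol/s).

784 mol/s

For A: n = n₀ − 1ξ → 415 = 807 − 1ξ, giving ξ = 392 mol/s.
Outlet amounts (n = n₀ + ν ξ):
  A: 807 − 1(392) = 415
  B: 0 + 2(392) = 784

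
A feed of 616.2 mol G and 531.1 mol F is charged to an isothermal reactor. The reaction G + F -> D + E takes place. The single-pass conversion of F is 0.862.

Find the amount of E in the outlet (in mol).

F reacted = 0.862 × 531.1 = 457.8 mol; ν_F = −1, so ξ = 457.8/1 = 457.8 mol.
Outlet amounts (n = n₀ + ν ξ):
  G: 616.2 − 1(457.8) = 158.4
  F: 531.1 − 1(457.8) = 73.29
  D: 0 + 1(457.8) = 457.8
  E: 0 + 1(457.8) = 457.8

458 mol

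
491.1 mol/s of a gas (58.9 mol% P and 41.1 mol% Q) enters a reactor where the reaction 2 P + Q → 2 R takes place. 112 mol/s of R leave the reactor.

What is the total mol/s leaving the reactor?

435 mol/s

For R: n = n₀ + 2ξ → 112 = 0 + 2ξ, giving ξ = 56 mol/s.
Outlet amounts (n = n₀ + ν ξ):
  P: 289.3 − 2(56) = 177.3
  Q: 201.8 − 1(56) = 145.8
  R: 0 + 2(56) = 112
Total out = 177.3 + 145.8 + 112 = 435.1 mol/s.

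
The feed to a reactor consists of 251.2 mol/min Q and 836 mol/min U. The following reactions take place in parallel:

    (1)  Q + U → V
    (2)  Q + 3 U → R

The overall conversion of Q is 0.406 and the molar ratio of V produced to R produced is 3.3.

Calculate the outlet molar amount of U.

687 mol/min

Conversion of Q: Q consumed = 0.406 × 251.2 = 102 mol/min = 1ξ₁ + 1ξ₂.
Selectivity: 1ξ₁ / (1ξ₂) = 3.3 → ξ₁ = 3.3 ξ₂.
Substitute: (1·3.3 + 1) ξ₂ = 102 → ξ₂ = 23.72 mol/min, ξ₁ = 78.27 mol/min.
Outlet amounts (n = n₀ + Σ ν·ξ):
  Q: 251.2 − 1(78.27) − 1(23.72) = 149.2
  U: 836 − 1(78.27) − 3(23.72) = 686.6
  V: 0 + 1(78.27) = 78.27
  R: 0 + 1(23.72) = 23.72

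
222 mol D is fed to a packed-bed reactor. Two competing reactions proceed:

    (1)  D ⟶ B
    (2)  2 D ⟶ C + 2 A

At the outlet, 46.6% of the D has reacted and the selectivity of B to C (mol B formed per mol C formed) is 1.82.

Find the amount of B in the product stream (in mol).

Conversion of D: D consumed = 0.466 × 222 = 103.5 mol = 1ξ₁ + 2ξ₂.
Selectivity: 1ξ₁ / (1ξ₂) = 1.82 → ξ₁ = 1.82 ξ₂.
Substitute: (1·1.82 + 2) ξ₂ = 103.5 → ξ₂ = 27.08 mol, ξ₁ = 49.29 mol.
Outlet amounts (n = n₀ + Σ ν·ξ):
  D: 222 − 1(49.29) − 2(27.08) = 118.5
  B: 0 + 1(49.29) = 49.29
  C: 0 + 1(27.08) = 27.08
  A: 0 + 2(27.08) = 54.16

49.3 mol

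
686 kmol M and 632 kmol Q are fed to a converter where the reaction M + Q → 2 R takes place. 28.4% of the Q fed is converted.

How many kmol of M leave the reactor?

Q reacted = 0.284 × 632 = 179.5 kmol; ν_Q = −1, so ξ = 179.5/1 = 179.5 kmol.
Outlet amounts (n = n₀ + ν ξ):
  M: 686 − 1(179.5) = 506.5
  Q: 632 − 1(179.5) = 452.5
  R: 0 + 2(179.5) = 359

507 kmol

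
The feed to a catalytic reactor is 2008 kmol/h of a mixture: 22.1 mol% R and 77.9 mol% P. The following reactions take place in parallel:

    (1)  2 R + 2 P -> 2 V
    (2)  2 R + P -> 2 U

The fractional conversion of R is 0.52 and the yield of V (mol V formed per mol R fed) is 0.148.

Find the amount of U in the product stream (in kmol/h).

Yield of V: 2ξ₁ / 443.8 = 0.148 → ξ₁ = 32.84 kmol/h.
Conversion of R: 2ξ₁ + 2ξ₂ = 0.52 × 443.8 = 230.8 → ξ₂ = 82.54 kmol/h.
Outlet amounts (n = n₀ + Σ ν·ξ):
  R: 443.8 − 2(32.84) − 2(82.54) = 213
  P: 1564 − 2(32.84) − 1(82.54) = 1416
  V: 0 + 2(32.84) = 65.68
  U: 0 + 2(82.54) = 165.1

165 kmol/h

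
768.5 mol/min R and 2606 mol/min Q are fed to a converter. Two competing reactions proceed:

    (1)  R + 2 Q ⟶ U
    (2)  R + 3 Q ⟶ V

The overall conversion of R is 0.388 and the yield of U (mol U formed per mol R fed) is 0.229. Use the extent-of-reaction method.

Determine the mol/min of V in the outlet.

122 mol/min

Yield of U: 1ξ₁ / 768.5 = 0.229 → ξ₁ = 176 mol/min.
Conversion of R: 1ξ₁ + 1ξ₂ = 0.388 × 768.5 = 298.2 → ξ₂ = 122.2 mol/min.
Outlet amounts (n = n₀ + Σ ν·ξ):
  R: 768.5 − 1(176) − 1(122.2) = 470.3
  Q: 2606 − 2(176) − 3(122.2) = 1887
  U: 0 + 1(176) = 176
  V: 0 + 1(122.2) = 122.2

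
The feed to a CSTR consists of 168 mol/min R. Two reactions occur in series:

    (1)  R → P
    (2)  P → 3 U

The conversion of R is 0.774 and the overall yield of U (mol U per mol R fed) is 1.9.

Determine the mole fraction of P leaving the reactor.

Conversion of R: R consumed = 1ξ₁ = 0.774 × 168 → ξ₁ = 130 mol/min.
Yield of U: 3ξ₂ / 168 = 1.9 → ξ₂ = 106.4 mol/min.
Outlet amounts (n = n₀ + Σ ν·ξ):
  R: 168 − 1(130) = 37.97
  P: 0 + 1(130) − 1(106.4) = 23.63
  U: 0 + 3(106.4) = 319.2
Total out = 380.8 mol/min; y_P = 23.63 / 380.8 = 0.06206.

0.0621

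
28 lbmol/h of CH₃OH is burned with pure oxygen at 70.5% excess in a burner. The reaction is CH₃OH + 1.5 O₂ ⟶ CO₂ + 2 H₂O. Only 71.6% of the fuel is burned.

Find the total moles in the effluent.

Stoichiometric O₂ = 1.5 × 28 = 42 lbmol/h; O₂ fed = 42 × 1.705 = 71.61 lbmol/h.
Fuel reacted = 0.716 × 28 → ξ = 20.05 lbmol/h.
Outlet (n = n₀ + ν ξ):
  CH₃OH: 28 − 1(20.05) = 7.952
  O₂: 71.61 − 1.5(20.05) = 41.54
  CO₂: 0 + 1(20.05) = 20.05
  H₂O: 0 + 2(20.05) = 40.1
Total out = 7.952 + 41.54 + 20.05 + 40.1 = 109.6 lbmol/h.

110 lbmol/h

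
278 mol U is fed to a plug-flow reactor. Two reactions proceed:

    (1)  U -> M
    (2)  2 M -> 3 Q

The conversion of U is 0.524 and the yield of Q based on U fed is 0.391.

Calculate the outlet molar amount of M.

73.2 mol

Conversion of U: U consumed = 1ξ₁ = 0.524 × 278 → ξ₁ = 145.7 mol.
Yield of Q: 3ξ₂ / 278 = 0.391 → ξ₂ = 36.23 mol.
Outlet amounts (n = n₀ + Σ ν·ξ):
  U: 278 − 1(145.7) = 132.3
  M: 0 + 1(145.7) − 2(36.23) = 73.21
  Q: 0 + 3(36.23) = 108.7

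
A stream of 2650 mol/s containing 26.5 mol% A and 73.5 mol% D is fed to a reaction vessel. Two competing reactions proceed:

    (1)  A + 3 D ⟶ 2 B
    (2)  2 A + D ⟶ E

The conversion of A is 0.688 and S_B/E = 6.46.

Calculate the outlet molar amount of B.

Conversion of A: A consumed = 0.688 × 702.2 = 483.1 mol/s = 1ξ₁ + 2ξ₂.
Selectivity: 2ξ₁ / (1ξ₂) = 6.46 → ξ₁ = 3.23 ξ₂.
Substitute: (1·3.23 + 2) ξ₂ = 483.1 → ξ₂ = 92.38 mol/s, ξ₁ = 298.4 mol/s.
Outlet amounts (n = n₀ + Σ ν·ξ):
  A: 702.2 − 1(298.4) − 2(92.38) = 219.1
  D: 1948 − 3(298.4) − 1(92.38) = 960.2
  B: 0 + 2(298.4) = 596.8
  E: 0 + 1(92.38) = 92.38

597 mol/s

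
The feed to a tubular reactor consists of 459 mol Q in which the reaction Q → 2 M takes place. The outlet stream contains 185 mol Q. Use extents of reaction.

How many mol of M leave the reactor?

548 mol

For Q: n = n₀ − 1ξ → 185 = 459 − 1ξ, giving ξ = 274 mol.
Outlet amounts (n = n₀ + ν ξ):
  Q: 459 − 1(274) = 185
  M: 0 + 2(274) = 548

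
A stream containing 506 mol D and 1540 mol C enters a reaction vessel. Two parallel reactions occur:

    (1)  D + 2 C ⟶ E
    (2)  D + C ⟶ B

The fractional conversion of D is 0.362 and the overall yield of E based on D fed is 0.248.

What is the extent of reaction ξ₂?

ξ₂ = 57.7 mol

Yield of E: 1ξ₁ / 506 = 0.248 → ξ₁ = 125.5 mol.
Conversion of D: 1ξ₁ + 1ξ₂ = 0.362 × 506 = 183.2 → ξ₂ = 57.68 mol.
Outlet amounts (n = n₀ + Σ ν·ξ):
  D: 506 − 1(125.5) − 1(57.68) = 322.8
  C: 1540 − 2(125.5) − 1(57.68) = 1231
  E: 0 + 1(125.5) = 125.5
  B: 0 + 1(57.68) = 57.68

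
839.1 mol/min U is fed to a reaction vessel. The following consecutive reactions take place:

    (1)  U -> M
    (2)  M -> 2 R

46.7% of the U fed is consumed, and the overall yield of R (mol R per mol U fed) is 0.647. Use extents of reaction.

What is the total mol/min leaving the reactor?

Conversion of U: U consumed = 1ξ₁ = 0.467 × 839.1 → ξ₁ = 391.9 mol/min.
Yield of R: 2ξ₂ / 839.1 = 0.647 → ξ₂ = 271.4 mol/min.
Outlet amounts (n = n₀ + Σ ν·ξ):
  U: 839.1 − 1(391.9) = 447.2
  M: 0 + 1(391.9) − 1(271.4) = 120.4
  R: 0 + 2(271.4) = 542.9
Total out = 447.2 + 120.4 + 542.9 = 1111 mol/min.

1110 mol/min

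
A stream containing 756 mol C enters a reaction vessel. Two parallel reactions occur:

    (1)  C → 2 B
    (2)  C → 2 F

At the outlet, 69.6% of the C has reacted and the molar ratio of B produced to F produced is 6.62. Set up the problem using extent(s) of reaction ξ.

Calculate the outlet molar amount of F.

138 mol

Conversion of C: C consumed = 0.696 × 756 = 526.2 mol = 1ξ₁ + 1ξ₂.
Selectivity: 2ξ₁ / (2ξ₂) = 6.62 → ξ₁ = 6.62 ξ₂.
Substitute: (1·6.62 + 1) ξ₂ = 526.2 → ξ₂ = 69.05 mol, ξ₁ = 457.1 mol.
Outlet amounts (n = n₀ + Σ ν·ξ):
  C: 756 − 1(457.1) − 1(69.05) = 229.8
  B: 0 + 2(457.1) = 914.2
  F: 0 + 2(69.05) = 138.1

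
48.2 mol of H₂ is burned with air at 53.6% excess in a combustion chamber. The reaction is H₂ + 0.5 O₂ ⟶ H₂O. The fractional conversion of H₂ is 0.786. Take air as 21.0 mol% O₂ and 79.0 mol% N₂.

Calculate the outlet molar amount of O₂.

18.1 mol

Stoichiometric O₂ = 0.5 × 48.2 = 24.1 mol; O₂ fed = 24.1 × 1.536 = 37.02 mol.
N₂ fed = 37.02 × 79/21 = 139.3 mol.
Fuel reacted = 0.786 × 48.2 → ξ = 37.89 mol.
Outlet (n = n₀ + ν ξ):
  H₂: 48.2 − 1(37.89) = 10.31
  O₂: 37.02 − 0.5(37.89) = 18.07
  N₂: 139.3 (inert)
  H₂O: 0 + 1(37.89) = 37.89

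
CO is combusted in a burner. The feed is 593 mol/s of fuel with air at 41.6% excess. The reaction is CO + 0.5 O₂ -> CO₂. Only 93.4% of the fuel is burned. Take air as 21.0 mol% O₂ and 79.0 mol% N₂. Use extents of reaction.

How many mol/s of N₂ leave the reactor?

1580 mol/s

Stoichiometric O₂ = 0.5 × 593 = 296.5 mol/s; O₂ fed = 296.5 × 1.416 = 419.8 mol/s.
N₂ fed = 419.8 × 79/21 = 1579 mol/s.
Fuel reacted = 0.934 × 593 → ξ = 553.9 mol/s.
Outlet (n = n₀ + ν ξ):
  CO: 593 − 1(553.9) = 39.14
  O₂: 419.8 − 0.5(553.9) = 142.9
  N₂: 1579 (inert)
  CO₂: 0 + 1(553.9) = 553.9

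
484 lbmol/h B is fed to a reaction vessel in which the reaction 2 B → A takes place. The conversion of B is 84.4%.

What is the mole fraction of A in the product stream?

0.73

B reacted = 0.844 × 484 = 408.5 lbmol/h; ν_B = −2, so ξ = 408.5/2 = 204.2 lbmol/h.
Outlet amounts (n = n₀ + ν ξ):
  B: 484 − 2(204.2) = 75.5
  A: 0 + 1(204.2) = 204.2
Total out = 279.8 lbmol/h; y_A = 204.2 / 279.8 = 0.7301.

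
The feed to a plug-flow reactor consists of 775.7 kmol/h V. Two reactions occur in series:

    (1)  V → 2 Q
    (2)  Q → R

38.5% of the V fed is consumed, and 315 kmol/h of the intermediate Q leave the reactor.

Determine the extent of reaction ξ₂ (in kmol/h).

Conversion of V: V consumed = 1ξ₁ = 0.385 × 775.7 → ξ₁ = 298.6 kmol/h.
Q balance: n_Q = 0 + 2ξ₁ − 1ξ₂ = 315 → ξ₂ = (2·298.6 − 315)/1 = 282.3 kmol/h.
Outlet amounts (n = n₀ + Σ ν·ξ):
  V: 775.7 − 1(298.6) = 477.1
  Q: 0 + 2(298.6) − 1(282.3) = 315
  R: 0 + 1(282.3) = 282.3

ξ₂ = 282 kmol/h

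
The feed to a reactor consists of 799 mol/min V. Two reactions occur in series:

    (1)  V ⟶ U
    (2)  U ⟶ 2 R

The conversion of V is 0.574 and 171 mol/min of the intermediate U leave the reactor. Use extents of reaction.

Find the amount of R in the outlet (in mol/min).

Conversion of V: V consumed = 1ξ₁ = 0.574 × 799 → ξ₁ = 458.6 mol/min.
U balance: n_U = 0 + 1ξ₁ − 1ξ₂ = 171 → ξ₂ = (1·458.6 − 171)/1 = 287.6 mol/min.
Outlet amounts (n = n₀ + Σ ν·ξ):
  V: 799 − 1(458.6) = 340.4
  U: 0 + 1(458.6) − 1(287.6) = 171
  R: 0 + 2(287.6) = 575.3

575 mol/min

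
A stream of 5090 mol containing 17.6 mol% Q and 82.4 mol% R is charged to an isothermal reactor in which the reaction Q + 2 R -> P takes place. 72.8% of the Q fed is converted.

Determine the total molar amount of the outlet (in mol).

Q reacted = 0.728 × 895.8 = 652.2 mol; ν_Q = −1, so ξ = 652.2/1 = 652.2 mol.
Outlet amounts (n = n₀ + ν ξ):
  Q: 895.8 − 1(652.2) = 243.7
  R: 4194 − 2(652.2) = 2890
  P: 0 + 1(652.2) = 652.2
Total out = 243.7 + 2890 + 652.2 = 3786 mol.

3790 mol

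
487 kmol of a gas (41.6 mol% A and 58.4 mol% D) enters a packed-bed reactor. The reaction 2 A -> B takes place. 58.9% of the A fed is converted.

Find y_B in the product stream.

A reacted = 0.589 × 202.6 = 119.3 kmol; ν_A = −2, so ξ = 119.3/2 = 59.66 kmol.
Outlet amounts (n = n₀ + ν ξ):
  A: 202.6 − 2(59.66) = 83.27
  B: 0 + 1(59.66) = 59.66
  D: 284.4 (inert)
Total out = 427.3 kmol; y_B = 59.66 / 427.3 = 0.1396.

0.14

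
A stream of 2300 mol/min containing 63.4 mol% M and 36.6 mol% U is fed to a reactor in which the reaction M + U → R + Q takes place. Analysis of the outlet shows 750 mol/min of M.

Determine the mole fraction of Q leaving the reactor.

For M: n = n₀ − 1ξ → 750 = 1458 − 1ξ, giving ξ = 708.2 mol/min.
Outlet amounts (n = n₀ + ν ξ):
  M: 1458 − 1(708.2) = 750
  U: 841.8 − 1(708.2) = 133.6
  R: 0 + 1(708.2) = 708.2
  Q: 0 + 1(708.2) = 708.2
Total out = 2300 mol/min; y_Q = 708.2 / 2300 = 0.3079.

0.308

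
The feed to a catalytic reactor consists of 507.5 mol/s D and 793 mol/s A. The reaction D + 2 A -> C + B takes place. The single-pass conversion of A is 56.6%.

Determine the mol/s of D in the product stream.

283 mol/s

A reacted = 0.566 × 793 = 448.8 mol/s; ν_A = −2, so ξ = 448.8/2 = 224.4 mol/s.
Outlet amounts (n = n₀ + ν ξ):
  D: 507.5 − 1(224.4) = 283.1
  A: 793 − 2(224.4) = 344.2
  C: 0 + 1(224.4) = 224.4
  B: 0 + 1(224.4) = 224.4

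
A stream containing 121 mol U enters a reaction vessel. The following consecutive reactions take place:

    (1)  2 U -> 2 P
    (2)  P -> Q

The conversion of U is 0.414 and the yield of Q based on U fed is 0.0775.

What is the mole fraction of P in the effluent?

0.336

Conversion of U: U consumed = 2ξ₁ = 0.414 × 121 → ξ₁ = 25.05 mol.
Yield of Q: 1ξ₂ / 121 = 0.0775 → ξ₂ = 9.377 mol.
Outlet amounts (n = n₀ + Σ ν·ξ):
  U: 121 − 2(25.05) = 70.91
  P: 0 + 2(25.05) − 1(9.377) = 40.72
  Q: 0 + 1(9.377) = 9.377
Total out = 121 mol; y_P = 40.72 / 121 = 0.3365.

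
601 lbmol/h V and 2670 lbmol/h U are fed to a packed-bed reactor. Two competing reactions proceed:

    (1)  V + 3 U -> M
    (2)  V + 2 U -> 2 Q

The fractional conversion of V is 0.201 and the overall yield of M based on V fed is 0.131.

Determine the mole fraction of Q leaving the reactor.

Yield of M: 1ξ₁ / 601 = 0.131 → ξ₁ = 78.73 lbmol/h.
Conversion of V: 1ξ₁ + 1ξ₂ = 0.201 × 601 = 120.8 → ξ₂ = 42.07 lbmol/h.
Outlet amounts (n = n₀ + Σ ν·ξ):
  V: 601 − 1(78.73) − 1(42.07) = 480.2
  U: 2670 − 3(78.73) − 2(42.07) = 2350
  M: 0 + 1(78.73) = 78.73
  Q: 0 + 2(42.07) = 84.14
Total out = 2993 lbmol/h; y_Q = 84.14 / 2993 = 0.02811.

0.0281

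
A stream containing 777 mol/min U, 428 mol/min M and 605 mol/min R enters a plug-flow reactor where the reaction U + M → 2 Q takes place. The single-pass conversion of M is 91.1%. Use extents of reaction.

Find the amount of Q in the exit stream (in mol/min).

780 mol/min

M reacted = 0.911 × 428 = 389.9 mol/min; ν_M = −1, so ξ = 389.9/1 = 389.9 mol/min.
Outlet amounts (n = n₀ + ν ξ):
  U: 777 − 1(389.9) = 387.1
  M: 428 − 1(389.9) = 38.09
  Q: 0 + 2(389.9) = 779.8
  R: 605 (inert)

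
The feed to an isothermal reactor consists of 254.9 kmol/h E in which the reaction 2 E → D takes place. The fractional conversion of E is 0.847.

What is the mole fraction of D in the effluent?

0.735

E reacted = 0.847 × 254.9 = 215.9 kmol/h; ν_E = −2, so ξ = 215.9/2 = 108 kmol/h.
Outlet amounts (n = n₀ + ν ξ):
  E: 254.9 − 2(108) = 39
  D: 0 + 1(108) = 108
Total out = 146.9 kmol/h; y_D = 108 / 146.9 = 0.7346.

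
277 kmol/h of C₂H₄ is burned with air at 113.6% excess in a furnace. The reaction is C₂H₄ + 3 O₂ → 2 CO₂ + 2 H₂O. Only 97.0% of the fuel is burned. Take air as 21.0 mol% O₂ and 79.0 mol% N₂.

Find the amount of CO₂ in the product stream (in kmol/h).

Stoichiometric O₂ = 3 × 277 = 831 kmol/h; O₂ fed = 831 × 2.136 = 1775 kmol/h.
N₂ fed = 1775 × 79/21 = 6677 kmol/h.
Fuel reacted = 0.97 × 277 → ξ = 268.7 kmol/h.
Outlet (n = n₀ + ν ξ):
  C₂H₄: 277 − 1(268.7) = 8.31
  O₂: 1775 − 3(268.7) = 968.9
  N₂: 6677 (inert)
  CO₂: 0 + 2(268.7) = 537.4
  H₂O: 0 + 2(268.7) = 537.4

537 kmol/h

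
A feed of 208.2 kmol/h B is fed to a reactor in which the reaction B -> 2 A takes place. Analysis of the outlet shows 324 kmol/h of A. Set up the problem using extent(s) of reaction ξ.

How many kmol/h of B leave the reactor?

46.2 kmol/h

For A: n = n₀ + 2ξ → 324 = 0 + 2ξ, giving ξ = 162 kmol/h.
Outlet amounts (n = n₀ + ν ξ):
  B: 208.2 − 1(162) = 46.2
  A: 0 + 2(162) = 324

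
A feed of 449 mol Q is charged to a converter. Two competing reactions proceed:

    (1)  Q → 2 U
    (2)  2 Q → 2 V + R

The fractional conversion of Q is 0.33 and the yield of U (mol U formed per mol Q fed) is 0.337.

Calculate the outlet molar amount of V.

Yield of U: 2ξ₁ / 449 = 0.337 → ξ₁ = 75.66 mol.
Conversion of Q: 1ξ₁ + 2ξ₂ = 0.33 × 449 = 148.2 → ξ₂ = 36.26 mol.
Outlet amounts (n = n₀ + Σ ν·ξ):
  Q: 449 − 1(75.66) − 2(36.26) = 300.8
  U: 0 + 2(75.66) = 151.3
  V: 0 + 2(36.26) = 72.51
  R: 0 + 1(36.26) = 36.26

72.5 mol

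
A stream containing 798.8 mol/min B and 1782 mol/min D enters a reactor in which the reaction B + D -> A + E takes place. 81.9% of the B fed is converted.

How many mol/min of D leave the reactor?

1130 mol/min

B reacted = 0.819 × 798.8 = 654.2 mol/min; ν_B = −1, so ξ = 654.2/1 = 654.2 mol/min.
Outlet amounts (n = n₀ + ν ξ):
  B: 798.8 − 1(654.2) = 144.6
  D: 1782 − 1(654.2) = 1128
  A: 0 + 1(654.2) = 654.2
  E: 0 + 1(654.2) = 654.2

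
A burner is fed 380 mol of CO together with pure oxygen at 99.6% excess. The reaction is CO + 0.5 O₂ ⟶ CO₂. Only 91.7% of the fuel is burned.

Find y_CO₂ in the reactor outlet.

Stoichiometric O₂ = 0.5 × 380 = 190 mol; O₂ fed = 190 × 1.996 = 379.2 mol.
Fuel reacted = 0.917 × 380 → ξ = 348.5 mol.
Outlet (n = n₀ + ν ξ):
  CO: 380 − 1(348.5) = 31.54
  O₂: 379.2 − 0.5(348.5) = 205
  CO₂: 0 + 1(348.5) = 348.5
Total out = 585 mol; y_CO₂ = 348.5 / 585 = 0.5956.

0.596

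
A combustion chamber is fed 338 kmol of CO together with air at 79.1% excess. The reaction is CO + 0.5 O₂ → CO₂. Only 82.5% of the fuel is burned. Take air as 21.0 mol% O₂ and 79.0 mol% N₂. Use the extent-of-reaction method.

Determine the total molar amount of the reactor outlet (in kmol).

Stoichiometric O₂ = 0.5 × 338 = 169 kmol; O₂ fed = 169 × 1.791 = 302.7 kmol.
N₂ fed = 302.7 × 79/21 = 1139 kmol.
Fuel reacted = 0.825 × 338 → ξ = 278.8 kmol.
Outlet (n = n₀ + ν ξ):
  CO: 338 − 1(278.8) = 59.15
  O₂: 302.7 − 0.5(278.8) = 163.3
  N₂: 1139 (inert)
  CO₂: 0 + 1(278.8) = 278.8
Total out = 59.15 + 163.3 + 1139 + 278.8 = 1640 kmol.

1640 kmol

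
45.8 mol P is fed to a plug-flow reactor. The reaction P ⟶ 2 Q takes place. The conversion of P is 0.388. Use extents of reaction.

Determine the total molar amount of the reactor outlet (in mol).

P reacted = 0.388 × 45.8 = 17.77 mol; ν_P = −1, so ξ = 17.77/1 = 17.77 mol.
Outlet amounts (n = n₀ + ν ξ):
  P: 45.8 − 1(17.77) = 28.03
  Q: 0 + 2(17.77) = 35.54
Total out = 28.03 + 35.54 = 63.57 mol.

63.6 mol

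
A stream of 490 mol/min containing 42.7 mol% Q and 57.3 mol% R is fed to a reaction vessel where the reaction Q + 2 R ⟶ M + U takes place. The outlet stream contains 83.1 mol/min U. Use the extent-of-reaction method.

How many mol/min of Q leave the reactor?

For U: n = n₀ + 1ξ → 83.1 = 0 + 1ξ, giving ξ = 83.1 mol/min.
Outlet amounts (n = n₀ + ν ξ):
  Q: 209.2 − 1(83.1) = 126.1
  R: 280.8 − 2(83.1) = 114.6
  M: 0 + 1(83.1) = 83.1
  U: 0 + 1(83.1) = 83.1

126 mol/min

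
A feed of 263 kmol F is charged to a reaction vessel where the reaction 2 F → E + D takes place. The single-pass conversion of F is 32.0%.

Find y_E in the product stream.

0.16

F reacted = 0.32 × 263 = 84.16 kmol; ν_F = −2, so ξ = 84.16/2 = 42.08 kmol.
Outlet amounts (n = n₀ + ν ξ):
  F: 263 − 2(42.08) = 178.8
  E: 0 + 1(42.08) = 42.08
  D: 0 + 1(42.08) = 42.08
Total out = 263 kmol; y_E = 42.08 / 263 = 0.16.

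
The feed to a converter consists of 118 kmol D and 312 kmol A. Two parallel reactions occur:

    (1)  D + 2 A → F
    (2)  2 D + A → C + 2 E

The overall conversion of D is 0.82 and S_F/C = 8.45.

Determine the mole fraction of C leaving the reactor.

Conversion of D: D consumed = 0.82 × 118 = 96.76 kmol = 1ξ₁ + 2ξ₂.
Selectivity: 1ξ₁ / (1ξ₂) = 8.45 → ξ₁ = 8.45 ξ₂.
Substitute: (1·8.45 + 2) ξ₂ = 96.76 → ξ₂ = 9.259 kmol, ξ₁ = 78.24 kmol.
Outlet amounts (n = n₀ + Σ ν·ξ):
  D: 118 − 1(78.24) − 2(9.259) = 21.24
  A: 312 − 2(78.24) − 1(9.259) = 146.3
  F: 0 + 1(78.24) = 78.24
  C: 0 + 1(9.259) = 9.259
  E: 0 + 2(9.259) = 18.52
Total out = 273.5 kmol; y_C = 9.259 / 273.5 = 0.03385.

0.0339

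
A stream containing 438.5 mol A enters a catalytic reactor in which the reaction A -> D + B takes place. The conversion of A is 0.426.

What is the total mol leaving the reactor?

A reacted = 0.426 × 438.5 = 186.8 mol; ν_A = −1, so ξ = 186.8/1 = 186.8 mol.
Outlet amounts (n = n₀ + ν ξ):
  A: 438.5 − 1(186.8) = 251.7
  D: 0 + 1(186.8) = 186.8
  B: 0 + 1(186.8) = 186.8
Total out = 251.7 + 186.8 + 186.8 = 625.3 mol.

625 mol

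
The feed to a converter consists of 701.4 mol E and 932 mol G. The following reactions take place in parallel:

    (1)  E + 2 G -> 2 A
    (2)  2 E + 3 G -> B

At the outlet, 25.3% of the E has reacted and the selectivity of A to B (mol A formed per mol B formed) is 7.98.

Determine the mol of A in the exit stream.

Conversion of E: E consumed = 0.253 × 701.4 = 177.5 mol = 1ξ₁ + 2ξ₂.
Selectivity: 2ξ₁ / (1ξ₂) = 7.98 → ξ₁ = 3.99 ξ₂.
Substitute: (1·3.99 + 2) ξ₂ = 177.5 → ξ₂ = 29.63 mol, ξ₁ = 118.2 mol.
Outlet amounts (n = n₀ + Σ ν·ξ):
  E: 701.4 − 1(118.2) − 2(29.63) = 523.9
  G: 932 − 2(118.2) − 3(29.63) = 606.7
  A: 0 + 2(118.2) = 236.4
  B: 0 + 1(29.63) = 29.63

236 mol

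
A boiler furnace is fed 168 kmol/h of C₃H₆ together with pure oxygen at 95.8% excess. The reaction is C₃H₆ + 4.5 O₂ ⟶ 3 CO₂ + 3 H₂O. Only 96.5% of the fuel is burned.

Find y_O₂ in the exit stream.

0.434

Stoichiometric O₂ = 4.5 × 168 = 756 kmol/h; O₂ fed = 756 × 1.958 = 1480 kmol/h.
Fuel reacted = 0.965 × 168 → ξ = 162.1 kmol/h.
Outlet (n = n₀ + ν ξ):
  C₃H₆: 168 − 1(162.1) = 5.88
  O₂: 1480 − 4.5(162.1) = 750.7
  CO₂: 0 + 3(162.1) = 486.4
  H₂O: 0 + 3(162.1) = 486.4
Total out = 1729 kmol/h; y_O₂ = 750.7 / 1729 = 0.4341.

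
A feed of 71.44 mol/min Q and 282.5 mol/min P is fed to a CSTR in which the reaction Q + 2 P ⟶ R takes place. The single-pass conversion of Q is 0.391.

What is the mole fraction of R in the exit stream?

Q reacted = 0.391 × 71.44 = 27.93 mol/min; ν_Q = −1, so ξ = 27.93/1 = 27.93 mol/min.
Outlet amounts (n = n₀ + ν ξ):
  Q: 71.44 − 1(27.93) = 43.51
  P: 282.5 − 2(27.93) = 226.6
  R: 0 + 1(27.93) = 27.93
Total out = 298.1 mol/min; y_R = 27.93 / 298.1 = 0.09371.

0.0937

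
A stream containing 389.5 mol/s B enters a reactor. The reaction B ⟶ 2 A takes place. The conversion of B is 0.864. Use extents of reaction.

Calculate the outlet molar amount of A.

B reacted = 0.864 × 389.5 = 336.5 mol/s; ν_B = −1, so ξ = 336.5/1 = 336.5 mol/s.
Outlet amounts (n = n₀ + ν ξ):
  B: 389.5 − 1(336.5) = 52.97
  A: 0 + 2(336.5) = 673.1

673 mol/s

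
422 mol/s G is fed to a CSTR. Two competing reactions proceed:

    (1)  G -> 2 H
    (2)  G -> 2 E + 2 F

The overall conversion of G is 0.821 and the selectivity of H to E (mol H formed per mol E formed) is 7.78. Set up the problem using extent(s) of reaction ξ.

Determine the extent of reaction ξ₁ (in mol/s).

Conversion of G: G consumed = 0.821 × 422 = 346.5 mol/s = 1ξ₁ + 1ξ₂.
Selectivity: 2ξ₁ / (2ξ₂) = 7.78 → ξ₁ = 7.78 ξ₂.
Substitute: (1·7.78 + 1) ξ₂ = 346.5 → ξ₂ = 39.46 mol/s, ξ₁ = 307 mol/s.
Outlet amounts (n = n₀ + Σ ν·ξ):
  G: 422 − 1(307) − 1(39.46) = 75.54
  H: 0 + 2(307) = 614
  E: 0 + 2(39.46) = 78.92
  F: 0 + 2(39.46) = 78.92

ξ₁ = 307 mol/s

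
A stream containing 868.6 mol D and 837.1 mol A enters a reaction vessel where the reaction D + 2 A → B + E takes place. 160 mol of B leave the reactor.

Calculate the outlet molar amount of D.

For B: n = n₀ + 1ξ → 160 = 0 + 1ξ, giving ξ = 160 mol.
Outlet amounts (n = n₀ + ν ξ):
  D: 868.6 − 1(160) = 708.6
  A: 837.1 − 2(160) = 517.1
  B: 0 + 1(160) = 160
  E: 0 + 1(160) = 160

709 mol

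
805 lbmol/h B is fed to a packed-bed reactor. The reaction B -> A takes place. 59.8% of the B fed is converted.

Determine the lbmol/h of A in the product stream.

B reacted = 0.598 × 805 = 481.4 lbmol/h; ν_B = −1, so ξ = 481.4/1 = 481.4 lbmol/h.
Outlet amounts (n = n₀ + ν ξ):
  B: 805 − 1(481.4) = 323.6
  A: 0 + 1(481.4) = 481.4

481 lbmol/h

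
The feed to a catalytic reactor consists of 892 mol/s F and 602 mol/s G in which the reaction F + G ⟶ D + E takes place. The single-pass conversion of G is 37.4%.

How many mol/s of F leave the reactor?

G reacted = 0.374 × 602 = 225.1 mol/s; ν_G = −1, so ξ = 225.1/1 = 225.1 mol/s.
Outlet amounts (n = n₀ + ν ξ):
  F: 892 − 1(225.1) = 666.9
  G: 602 − 1(225.1) = 376.9
  D: 0 + 1(225.1) = 225.1
  E: 0 + 1(225.1) = 225.1

667 mol/s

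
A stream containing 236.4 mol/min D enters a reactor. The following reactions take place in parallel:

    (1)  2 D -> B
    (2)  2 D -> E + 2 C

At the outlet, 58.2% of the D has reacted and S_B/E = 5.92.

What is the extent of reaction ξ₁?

ξ₁ = 58.9 mol/min

Conversion of D: D consumed = 0.582 × 236.4 = 137.6 mol/min = 2ξ₁ + 2ξ₂.
Selectivity: 1ξ₁ / (1ξ₂) = 5.92 → ξ₁ = 5.92 ξ₂.
Substitute: (2·5.92 + 2) ξ₂ = 137.6 → ξ₂ = 9.941 mol/min, ξ₁ = 58.85 mol/min.
Outlet amounts (n = n₀ + Σ ν·ξ):
  D: 236.4 − 2(58.85) − 2(9.941) = 98.82
  B: 0 + 1(58.85) = 58.85
  E: 0 + 1(9.941) = 9.941
  C: 0 + 2(9.941) = 19.88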